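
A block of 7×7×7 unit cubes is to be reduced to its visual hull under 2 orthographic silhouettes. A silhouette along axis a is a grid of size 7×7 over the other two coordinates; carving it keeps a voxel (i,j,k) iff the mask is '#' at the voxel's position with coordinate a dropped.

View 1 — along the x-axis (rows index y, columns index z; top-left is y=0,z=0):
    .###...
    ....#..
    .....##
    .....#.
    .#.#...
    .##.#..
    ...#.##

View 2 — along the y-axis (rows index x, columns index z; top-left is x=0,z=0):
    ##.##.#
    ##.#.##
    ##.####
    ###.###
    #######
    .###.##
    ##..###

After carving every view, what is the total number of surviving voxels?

voxel count = 84

initial block: 7^3 = 343
V1 x: intersect with YZ mask (15 set) -- 105 left
V2 y: intersect with XZ mask (39 set) -- 84 left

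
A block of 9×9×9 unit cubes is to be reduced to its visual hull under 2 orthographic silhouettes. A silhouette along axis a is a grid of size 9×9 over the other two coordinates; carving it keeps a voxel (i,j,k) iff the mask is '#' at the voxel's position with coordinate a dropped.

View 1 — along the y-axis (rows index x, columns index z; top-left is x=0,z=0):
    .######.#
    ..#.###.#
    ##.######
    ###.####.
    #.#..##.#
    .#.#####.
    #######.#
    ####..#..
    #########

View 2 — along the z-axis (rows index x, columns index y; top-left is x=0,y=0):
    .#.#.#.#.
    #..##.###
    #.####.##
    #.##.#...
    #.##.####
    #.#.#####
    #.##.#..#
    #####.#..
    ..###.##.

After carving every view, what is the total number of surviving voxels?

|visual hull| = 334

before carving: 729 voxels (9×9×9)
carve view 1 (along y, XZ-mask fill 60/81): 540 voxels remain
carve view 2 (along z, XY-mask fill 51/81): 334 voxels remain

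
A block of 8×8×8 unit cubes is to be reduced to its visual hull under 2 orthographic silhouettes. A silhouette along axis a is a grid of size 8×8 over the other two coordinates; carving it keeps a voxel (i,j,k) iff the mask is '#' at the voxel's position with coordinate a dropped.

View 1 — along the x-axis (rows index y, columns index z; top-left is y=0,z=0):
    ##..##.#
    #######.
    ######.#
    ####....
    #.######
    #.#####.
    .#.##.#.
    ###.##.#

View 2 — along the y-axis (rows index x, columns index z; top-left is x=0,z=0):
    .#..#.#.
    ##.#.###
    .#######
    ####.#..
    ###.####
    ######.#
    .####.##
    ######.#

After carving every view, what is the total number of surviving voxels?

277 voxels

full grid |V| = 512
carve view 1 (along x, YZ-mask fill 46/64): 368 voxels remain
carve view 2 (along y, XZ-mask fill 48/64): 277 voxels remain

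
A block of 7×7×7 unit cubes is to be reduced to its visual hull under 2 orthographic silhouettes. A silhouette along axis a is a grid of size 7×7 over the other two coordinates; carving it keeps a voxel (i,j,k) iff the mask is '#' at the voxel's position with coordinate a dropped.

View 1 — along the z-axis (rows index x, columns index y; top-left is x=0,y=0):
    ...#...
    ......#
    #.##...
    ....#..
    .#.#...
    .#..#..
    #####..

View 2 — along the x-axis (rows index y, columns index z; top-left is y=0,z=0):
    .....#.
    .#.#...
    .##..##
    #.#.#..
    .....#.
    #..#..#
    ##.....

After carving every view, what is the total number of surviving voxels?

initial block: 7^3 = 343
[1] z-view keeps 15 columns → grid now 105
[2] x-view keeps 16 columns → grid now 33

33 voxels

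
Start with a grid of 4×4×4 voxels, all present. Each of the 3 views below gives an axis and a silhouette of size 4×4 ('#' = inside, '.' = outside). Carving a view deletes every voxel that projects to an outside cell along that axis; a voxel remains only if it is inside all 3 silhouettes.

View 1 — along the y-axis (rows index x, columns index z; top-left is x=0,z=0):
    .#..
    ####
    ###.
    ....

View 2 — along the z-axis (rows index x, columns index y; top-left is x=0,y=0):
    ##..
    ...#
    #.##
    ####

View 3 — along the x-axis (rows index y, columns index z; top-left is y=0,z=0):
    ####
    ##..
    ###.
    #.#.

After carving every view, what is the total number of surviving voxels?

initial block: 4^3 = 64
V1 y: intersect with XZ mask (8 set) -- 32 left
V2 z: intersect with XY mask (10 set) -- 15 left
V3 x: intersect with YZ mask (11 set) -- 12 left

12 voxels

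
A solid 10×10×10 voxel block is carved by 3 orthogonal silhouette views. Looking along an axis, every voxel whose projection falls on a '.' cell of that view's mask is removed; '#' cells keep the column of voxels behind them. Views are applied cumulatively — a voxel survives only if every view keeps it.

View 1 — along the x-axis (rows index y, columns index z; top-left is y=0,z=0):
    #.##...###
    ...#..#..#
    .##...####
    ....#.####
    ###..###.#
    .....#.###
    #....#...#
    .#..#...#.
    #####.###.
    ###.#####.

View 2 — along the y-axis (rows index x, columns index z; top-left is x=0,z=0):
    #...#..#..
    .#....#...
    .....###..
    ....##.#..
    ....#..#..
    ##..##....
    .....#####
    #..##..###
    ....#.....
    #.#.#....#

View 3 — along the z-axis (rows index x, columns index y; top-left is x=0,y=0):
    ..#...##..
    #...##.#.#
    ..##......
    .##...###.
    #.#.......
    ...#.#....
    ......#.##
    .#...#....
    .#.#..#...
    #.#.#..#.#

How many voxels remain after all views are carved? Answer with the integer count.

|visual hull| = 48

before carving: 1000 voxels (10×10×10)
after view 1 [x-axis, 53 of 100 cells solid] → remaining = 530
after view 2 [y-axis, 33 of 100 cells solid] → remaining = 177
after view 3 [z-axis, 32 of 100 cells solid] → remaining = 48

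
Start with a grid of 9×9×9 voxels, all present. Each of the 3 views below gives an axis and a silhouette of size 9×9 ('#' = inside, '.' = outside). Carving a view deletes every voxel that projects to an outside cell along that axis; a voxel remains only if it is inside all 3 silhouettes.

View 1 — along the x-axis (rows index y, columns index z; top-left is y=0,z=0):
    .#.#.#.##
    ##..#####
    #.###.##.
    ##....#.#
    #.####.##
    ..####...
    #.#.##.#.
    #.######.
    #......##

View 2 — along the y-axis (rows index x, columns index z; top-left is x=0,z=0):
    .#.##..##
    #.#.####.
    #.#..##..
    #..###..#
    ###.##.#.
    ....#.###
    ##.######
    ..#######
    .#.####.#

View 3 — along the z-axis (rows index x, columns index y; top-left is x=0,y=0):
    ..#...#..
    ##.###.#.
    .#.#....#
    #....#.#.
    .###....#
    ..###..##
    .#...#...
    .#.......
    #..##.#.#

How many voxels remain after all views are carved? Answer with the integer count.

start: 9×9×9 = 729 voxels
V1 x: intersect with YZ mask (48 set) -- 432 left
V2 y: intersect with XZ mask (51 set) -- 278 left
V3 z: intersect with XY mask (31 set) -- 99 left

|visual hull| = 99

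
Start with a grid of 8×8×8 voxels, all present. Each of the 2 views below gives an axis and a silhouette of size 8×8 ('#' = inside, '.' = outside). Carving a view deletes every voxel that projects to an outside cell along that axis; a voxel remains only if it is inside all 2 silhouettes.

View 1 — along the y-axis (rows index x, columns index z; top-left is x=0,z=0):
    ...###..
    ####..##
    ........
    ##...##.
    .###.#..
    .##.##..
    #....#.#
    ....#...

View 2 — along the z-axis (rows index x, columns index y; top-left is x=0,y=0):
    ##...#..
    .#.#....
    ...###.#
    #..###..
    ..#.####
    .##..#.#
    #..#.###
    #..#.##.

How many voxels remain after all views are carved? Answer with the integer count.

|visual hull| = 92

initial block: 8^3 = 512
after view 1 [y-axis, 25 of 64 cells solid] → remaining = 200
after view 2 [z-axis, 31 of 64 cells solid] → remaining = 92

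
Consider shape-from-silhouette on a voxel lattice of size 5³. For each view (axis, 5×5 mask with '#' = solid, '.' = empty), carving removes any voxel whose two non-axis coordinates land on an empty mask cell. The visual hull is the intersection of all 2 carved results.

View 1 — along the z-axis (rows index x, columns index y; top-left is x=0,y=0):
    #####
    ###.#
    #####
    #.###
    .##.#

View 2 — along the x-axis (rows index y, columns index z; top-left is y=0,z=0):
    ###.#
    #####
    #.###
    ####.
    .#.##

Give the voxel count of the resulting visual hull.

full grid |V| = 125
V1 z: intersect with XY mask (21 set) -- 105 left
V2 x: intersect with YZ mask (20 set) -- 83 left

voxel count = 83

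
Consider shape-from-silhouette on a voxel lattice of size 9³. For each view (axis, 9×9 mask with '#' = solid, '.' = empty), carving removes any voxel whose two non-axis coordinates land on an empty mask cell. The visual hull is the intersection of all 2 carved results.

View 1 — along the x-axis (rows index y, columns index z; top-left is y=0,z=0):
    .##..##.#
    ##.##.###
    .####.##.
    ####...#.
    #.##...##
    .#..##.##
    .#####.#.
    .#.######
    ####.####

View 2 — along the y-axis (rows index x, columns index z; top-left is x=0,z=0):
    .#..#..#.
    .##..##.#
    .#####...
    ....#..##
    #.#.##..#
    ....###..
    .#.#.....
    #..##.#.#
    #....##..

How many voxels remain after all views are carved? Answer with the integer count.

before carving: 729 voxels (9×9×9)
  1. axis=0 (YZ plane), |mask|=54  ⇒  voxels=486
  2. axis=1 (XZ plane), |mask|=34  ⇒  voxels=198

remaining voxels: 198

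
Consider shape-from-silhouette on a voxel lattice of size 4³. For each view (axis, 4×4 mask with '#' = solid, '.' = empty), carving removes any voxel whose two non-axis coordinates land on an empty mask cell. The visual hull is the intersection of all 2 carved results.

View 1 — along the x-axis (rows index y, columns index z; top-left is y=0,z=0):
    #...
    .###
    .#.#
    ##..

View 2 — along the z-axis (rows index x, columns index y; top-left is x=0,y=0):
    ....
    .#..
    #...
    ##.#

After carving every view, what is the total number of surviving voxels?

before carving: 64 voxels (4×4×4)
  1. axis=0 (YZ plane), |mask|=8  ⇒  voxels=32
  2. axis=2 (XY plane), |mask|=5  ⇒  voxels=10

voxel count = 10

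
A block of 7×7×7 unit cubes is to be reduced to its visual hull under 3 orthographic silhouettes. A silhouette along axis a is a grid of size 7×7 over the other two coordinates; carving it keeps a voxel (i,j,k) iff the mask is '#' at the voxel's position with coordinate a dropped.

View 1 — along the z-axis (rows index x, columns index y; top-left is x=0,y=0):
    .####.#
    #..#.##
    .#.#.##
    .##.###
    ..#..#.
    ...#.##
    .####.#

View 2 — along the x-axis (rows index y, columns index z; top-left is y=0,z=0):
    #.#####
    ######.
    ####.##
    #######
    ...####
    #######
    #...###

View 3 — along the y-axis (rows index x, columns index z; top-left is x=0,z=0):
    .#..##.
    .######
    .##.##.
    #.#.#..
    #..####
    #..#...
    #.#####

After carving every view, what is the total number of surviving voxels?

voxel count = 95

initial block: 7^3 = 343
  1. axis=2 (XY plane), |mask|=28  ⇒  voxels=196
  2. axis=0 (YZ plane), |mask|=40  ⇒  voxels=160
  3. axis=1 (XZ plane), |mask|=29  ⇒  voxels=95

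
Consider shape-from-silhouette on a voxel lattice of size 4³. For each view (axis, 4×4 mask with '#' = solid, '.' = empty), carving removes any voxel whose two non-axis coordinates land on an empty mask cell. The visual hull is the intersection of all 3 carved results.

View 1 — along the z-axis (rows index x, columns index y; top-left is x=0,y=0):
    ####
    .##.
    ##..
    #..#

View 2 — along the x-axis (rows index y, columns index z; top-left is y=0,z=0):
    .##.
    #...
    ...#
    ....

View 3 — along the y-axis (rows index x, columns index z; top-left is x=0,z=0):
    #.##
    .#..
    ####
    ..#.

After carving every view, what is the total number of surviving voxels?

start: 4×4×4 = 64 voxels
after view 1 [z-axis, 10 of 16 cells solid] → remaining = 40
after view 2 [x-axis, 4 of 16 cells solid] → remaining = 11
after view 3 [y-axis, 9 of 16 cells solid] → remaining = 7

|visual hull| = 7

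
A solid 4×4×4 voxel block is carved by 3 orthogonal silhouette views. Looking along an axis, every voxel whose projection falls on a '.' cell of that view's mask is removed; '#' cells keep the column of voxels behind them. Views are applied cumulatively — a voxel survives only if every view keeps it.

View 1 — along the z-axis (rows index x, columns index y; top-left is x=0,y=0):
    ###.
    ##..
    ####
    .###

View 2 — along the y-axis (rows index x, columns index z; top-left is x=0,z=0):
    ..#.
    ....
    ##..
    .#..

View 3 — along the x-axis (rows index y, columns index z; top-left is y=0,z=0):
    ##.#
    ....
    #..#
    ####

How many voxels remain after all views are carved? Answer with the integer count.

full grid |V| = 64
[1] z-view keeps 12 columns → grid now 48
[2] y-view keeps 4 columns → grid now 14
[3] x-view keeps 9 columns → grid now 6

remaining voxels: 6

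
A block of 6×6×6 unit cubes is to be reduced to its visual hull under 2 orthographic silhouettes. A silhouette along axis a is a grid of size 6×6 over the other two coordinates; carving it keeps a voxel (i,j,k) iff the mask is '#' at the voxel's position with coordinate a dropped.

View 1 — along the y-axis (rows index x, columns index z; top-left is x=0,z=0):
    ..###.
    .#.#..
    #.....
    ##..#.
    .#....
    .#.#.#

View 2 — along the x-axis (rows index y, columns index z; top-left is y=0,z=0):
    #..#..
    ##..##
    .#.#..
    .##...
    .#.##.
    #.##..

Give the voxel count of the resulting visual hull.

voxel count = 41

start: 6×6×6 = 216 voxels
after view 1 [y-axis, 13 of 36 cells solid] → remaining = 78
after view 2 [x-axis, 16 of 36 cells solid] → remaining = 41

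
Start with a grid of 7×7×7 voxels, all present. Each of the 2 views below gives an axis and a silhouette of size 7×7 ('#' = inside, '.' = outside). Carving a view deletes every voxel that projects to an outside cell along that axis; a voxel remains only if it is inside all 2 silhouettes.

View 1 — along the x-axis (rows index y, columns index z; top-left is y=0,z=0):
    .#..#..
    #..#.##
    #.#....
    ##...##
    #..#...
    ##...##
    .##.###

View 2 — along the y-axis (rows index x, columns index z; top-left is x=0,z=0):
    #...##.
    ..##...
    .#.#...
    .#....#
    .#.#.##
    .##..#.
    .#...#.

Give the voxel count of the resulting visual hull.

full grid |V| = 343
V1 x: intersect with YZ mask (23 set) -- 161 left
V2 y: intersect with XZ mask (18 set) -- 61 left

61 voxels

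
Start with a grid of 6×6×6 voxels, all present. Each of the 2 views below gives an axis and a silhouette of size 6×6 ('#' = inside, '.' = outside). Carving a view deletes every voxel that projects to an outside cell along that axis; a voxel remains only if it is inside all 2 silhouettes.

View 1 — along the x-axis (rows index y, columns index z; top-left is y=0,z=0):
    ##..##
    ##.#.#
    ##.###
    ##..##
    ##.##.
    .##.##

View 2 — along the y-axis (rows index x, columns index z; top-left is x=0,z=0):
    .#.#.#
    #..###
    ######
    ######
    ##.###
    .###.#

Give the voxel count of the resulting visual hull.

121 voxels

initial block: 6^3 = 216
  1. axis=0 (YZ plane), |mask|=25  ⇒  voxels=150
  2. axis=1 (XZ plane), |mask|=28  ⇒  voxels=121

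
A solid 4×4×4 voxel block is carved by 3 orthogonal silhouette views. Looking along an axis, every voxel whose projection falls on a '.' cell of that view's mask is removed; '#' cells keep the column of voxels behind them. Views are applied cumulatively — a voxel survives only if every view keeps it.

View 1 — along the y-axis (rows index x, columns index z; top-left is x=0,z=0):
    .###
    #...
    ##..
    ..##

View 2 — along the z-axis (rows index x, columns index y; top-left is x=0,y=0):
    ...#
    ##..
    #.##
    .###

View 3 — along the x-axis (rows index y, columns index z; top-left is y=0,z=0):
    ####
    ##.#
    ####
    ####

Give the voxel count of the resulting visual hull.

start: 4×4×4 = 64 voxels
[1] y-view keeps 8 columns → grid now 32
[2] z-view keeps 9 columns → grid now 17
[3] x-view keeps 15 columns → grid now 16

voxel count = 16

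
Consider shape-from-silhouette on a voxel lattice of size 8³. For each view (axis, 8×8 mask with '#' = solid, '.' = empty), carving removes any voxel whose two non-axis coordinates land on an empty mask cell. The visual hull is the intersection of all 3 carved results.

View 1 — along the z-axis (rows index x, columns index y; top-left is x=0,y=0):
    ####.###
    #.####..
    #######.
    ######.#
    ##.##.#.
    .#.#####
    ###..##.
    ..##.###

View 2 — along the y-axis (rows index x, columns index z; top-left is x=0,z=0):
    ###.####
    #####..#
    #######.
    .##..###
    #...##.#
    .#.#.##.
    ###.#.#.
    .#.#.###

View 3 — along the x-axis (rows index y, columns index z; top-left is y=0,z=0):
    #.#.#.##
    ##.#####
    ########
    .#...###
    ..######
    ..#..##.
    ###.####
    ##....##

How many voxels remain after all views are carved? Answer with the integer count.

before carving: 512 voxels (8×8×8)
[1] z-view keeps 47 columns → grid now 376
[2] y-view keeps 43 columns → grid now 257
[3] x-view keeps 44 columns → grid now 184

voxel count = 184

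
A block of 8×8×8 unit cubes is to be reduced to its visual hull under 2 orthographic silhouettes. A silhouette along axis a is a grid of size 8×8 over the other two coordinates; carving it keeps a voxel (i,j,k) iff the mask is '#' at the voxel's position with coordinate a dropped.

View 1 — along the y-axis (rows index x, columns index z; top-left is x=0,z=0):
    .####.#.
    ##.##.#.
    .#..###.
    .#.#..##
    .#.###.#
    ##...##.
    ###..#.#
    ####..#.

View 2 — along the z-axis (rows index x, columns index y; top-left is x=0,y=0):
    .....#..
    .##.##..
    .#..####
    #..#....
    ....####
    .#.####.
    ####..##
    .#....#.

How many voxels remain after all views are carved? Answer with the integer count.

before carving: 512 voxels (8×8×8)
  1. axis=1 (XZ plane), |mask|=37  ⇒  voxels=296
  2. axis=2 (XY plane), |mask|=29  ⇒  voxels=133

voxel count = 133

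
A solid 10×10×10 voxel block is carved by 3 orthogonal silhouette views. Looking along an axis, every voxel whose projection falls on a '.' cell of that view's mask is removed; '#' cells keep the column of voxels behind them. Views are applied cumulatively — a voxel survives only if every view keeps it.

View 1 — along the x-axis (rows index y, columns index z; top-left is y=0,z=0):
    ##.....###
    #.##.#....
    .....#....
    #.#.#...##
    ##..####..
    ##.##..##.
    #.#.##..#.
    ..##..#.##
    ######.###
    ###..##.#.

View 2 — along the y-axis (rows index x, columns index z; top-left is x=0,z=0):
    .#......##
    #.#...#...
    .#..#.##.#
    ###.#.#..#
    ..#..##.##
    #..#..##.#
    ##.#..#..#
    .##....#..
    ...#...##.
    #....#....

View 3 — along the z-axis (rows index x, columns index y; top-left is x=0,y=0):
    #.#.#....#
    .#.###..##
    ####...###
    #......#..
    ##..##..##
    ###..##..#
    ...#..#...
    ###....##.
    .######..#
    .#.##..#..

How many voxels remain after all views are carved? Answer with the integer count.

start: 10×10×10 = 1000 voxels
V1 x: intersect with YZ mask (52 set) -- 520 left
V2 y: intersect with XZ mask (40 set) -- 202 left
V3 z: intersect with XY mask (49 set) -- 86 left

remaining voxels: 86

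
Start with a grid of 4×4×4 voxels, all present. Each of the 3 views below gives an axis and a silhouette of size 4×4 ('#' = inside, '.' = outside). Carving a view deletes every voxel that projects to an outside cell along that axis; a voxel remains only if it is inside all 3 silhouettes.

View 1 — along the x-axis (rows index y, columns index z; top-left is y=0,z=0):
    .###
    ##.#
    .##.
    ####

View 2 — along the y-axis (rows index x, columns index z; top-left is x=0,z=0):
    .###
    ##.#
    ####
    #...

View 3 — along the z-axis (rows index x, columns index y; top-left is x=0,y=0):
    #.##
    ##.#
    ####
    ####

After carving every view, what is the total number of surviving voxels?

before carving: 64 voxels (4×4×4)
[1] x-view keeps 12 columns → grid now 48
[2] y-view keeps 11 columns → grid now 33
[3] z-view keeps 14 columns → grid now 30

30 voxels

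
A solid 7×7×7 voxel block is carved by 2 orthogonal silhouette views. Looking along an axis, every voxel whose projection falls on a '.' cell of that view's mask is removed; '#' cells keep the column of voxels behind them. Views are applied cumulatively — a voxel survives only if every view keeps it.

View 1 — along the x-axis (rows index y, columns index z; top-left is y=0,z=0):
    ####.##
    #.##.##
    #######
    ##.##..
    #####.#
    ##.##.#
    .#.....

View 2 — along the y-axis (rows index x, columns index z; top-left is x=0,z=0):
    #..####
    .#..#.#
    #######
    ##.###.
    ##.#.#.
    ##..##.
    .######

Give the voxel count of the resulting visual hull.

start: 7×7×7 = 343 voxels
[1] x-view keeps 34 columns → grid now 238
[2] y-view keeps 34 columns → grid now 166

remaining voxels: 166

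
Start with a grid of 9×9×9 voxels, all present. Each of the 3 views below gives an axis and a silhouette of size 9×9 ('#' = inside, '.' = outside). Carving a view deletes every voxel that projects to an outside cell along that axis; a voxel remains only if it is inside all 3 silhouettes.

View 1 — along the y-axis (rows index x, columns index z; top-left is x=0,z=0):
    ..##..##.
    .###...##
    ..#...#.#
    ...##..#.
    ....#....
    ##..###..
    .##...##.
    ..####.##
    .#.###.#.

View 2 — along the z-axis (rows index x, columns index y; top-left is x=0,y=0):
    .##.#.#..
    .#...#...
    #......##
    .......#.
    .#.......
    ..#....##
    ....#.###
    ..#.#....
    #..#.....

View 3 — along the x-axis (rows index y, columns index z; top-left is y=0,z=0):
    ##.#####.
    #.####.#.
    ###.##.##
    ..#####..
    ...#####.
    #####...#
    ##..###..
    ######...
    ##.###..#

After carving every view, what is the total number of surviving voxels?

before carving: 729 voxels (9×9×9)
V1 y: intersect with XZ mask (36 set) -- 324 left
V2 z: intersect with XY mask (22 set) -- 92 left
V3 x: intersect with YZ mask (53 set) -- 58 left

voxel count = 58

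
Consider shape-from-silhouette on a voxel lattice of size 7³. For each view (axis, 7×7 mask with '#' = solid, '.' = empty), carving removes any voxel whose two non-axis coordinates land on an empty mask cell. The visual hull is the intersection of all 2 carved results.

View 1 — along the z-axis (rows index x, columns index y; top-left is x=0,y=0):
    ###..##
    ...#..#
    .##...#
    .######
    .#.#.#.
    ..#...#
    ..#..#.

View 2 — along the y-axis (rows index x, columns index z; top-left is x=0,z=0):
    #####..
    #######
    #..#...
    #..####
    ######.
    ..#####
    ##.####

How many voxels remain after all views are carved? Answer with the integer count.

start: 7×7×7 = 343 voxels
V1 z: intersect with XY mask (23 set) -- 161 left
V2 y: intersect with XZ mask (36 set) -- 115 left

115 voxels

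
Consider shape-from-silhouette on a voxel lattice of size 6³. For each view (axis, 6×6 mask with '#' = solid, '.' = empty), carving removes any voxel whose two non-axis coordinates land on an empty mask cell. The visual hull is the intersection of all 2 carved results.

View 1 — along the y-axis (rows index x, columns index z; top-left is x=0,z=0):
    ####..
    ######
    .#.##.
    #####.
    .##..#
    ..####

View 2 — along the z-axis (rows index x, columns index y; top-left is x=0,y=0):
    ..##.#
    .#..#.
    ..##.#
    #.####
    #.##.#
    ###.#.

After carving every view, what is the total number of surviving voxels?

start: 6×6×6 = 216 voxels
  1. axis=1 (XZ plane), |mask|=25  ⇒  voxels=150
  2. axis=2 (XY plane), |mask|=21  ⇒  voxels=86

86 voxels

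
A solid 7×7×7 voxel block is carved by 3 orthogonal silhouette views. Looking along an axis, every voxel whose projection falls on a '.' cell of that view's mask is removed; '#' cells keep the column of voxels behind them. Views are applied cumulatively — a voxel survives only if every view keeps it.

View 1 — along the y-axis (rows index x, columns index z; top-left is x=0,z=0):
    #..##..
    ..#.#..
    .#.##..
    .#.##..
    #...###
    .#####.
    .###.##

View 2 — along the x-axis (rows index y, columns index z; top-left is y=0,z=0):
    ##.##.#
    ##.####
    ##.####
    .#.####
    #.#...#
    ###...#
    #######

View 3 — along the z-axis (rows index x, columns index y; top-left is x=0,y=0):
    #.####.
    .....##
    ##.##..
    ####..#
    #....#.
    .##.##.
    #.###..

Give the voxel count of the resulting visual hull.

remaining voxels: 66

before carving: 343 voxels (7×7×7)
step 1: project along y, AND mask (25/49) → |grid| = 175
step 2: project along x, AND mask (36/49) → |grid| = 126
step 3: project along z, AND mask (26/49) → |grid| = 66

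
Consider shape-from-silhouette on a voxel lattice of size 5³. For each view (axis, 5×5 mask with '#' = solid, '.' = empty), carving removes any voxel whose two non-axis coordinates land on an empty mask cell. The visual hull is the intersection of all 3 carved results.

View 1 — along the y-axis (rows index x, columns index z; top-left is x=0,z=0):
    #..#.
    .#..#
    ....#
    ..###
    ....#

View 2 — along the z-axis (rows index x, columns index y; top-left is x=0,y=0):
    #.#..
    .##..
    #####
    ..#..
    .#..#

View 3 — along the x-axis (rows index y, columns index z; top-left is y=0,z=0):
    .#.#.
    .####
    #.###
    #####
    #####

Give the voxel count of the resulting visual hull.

before carving: 125 voxels (5×5×5)
step 1: project along y, AND mask (9/25) → |grid| = 45
step 2: project along z, AND mask (12/25) → |grid| = 18
step 3: project along x, AND mask (20/25) → |grid| = 15

voxel count = 15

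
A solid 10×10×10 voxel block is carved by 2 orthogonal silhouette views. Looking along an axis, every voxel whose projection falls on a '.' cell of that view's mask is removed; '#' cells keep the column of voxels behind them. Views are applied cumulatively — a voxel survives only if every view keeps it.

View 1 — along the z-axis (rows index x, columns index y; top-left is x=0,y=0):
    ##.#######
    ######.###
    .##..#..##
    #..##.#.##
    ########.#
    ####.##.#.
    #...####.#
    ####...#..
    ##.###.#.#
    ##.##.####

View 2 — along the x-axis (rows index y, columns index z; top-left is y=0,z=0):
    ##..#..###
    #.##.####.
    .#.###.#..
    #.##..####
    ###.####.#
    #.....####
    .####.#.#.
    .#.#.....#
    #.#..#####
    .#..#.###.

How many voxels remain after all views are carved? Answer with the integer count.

before carving: 1000 voxels (10×10×10)
carve view 1 (along z, XY-mask fill 71/100): 710 voxels remain
carve view 2 (along x, YZ-mask fill 59/100): 421 voxels remain

|visual hull| = 421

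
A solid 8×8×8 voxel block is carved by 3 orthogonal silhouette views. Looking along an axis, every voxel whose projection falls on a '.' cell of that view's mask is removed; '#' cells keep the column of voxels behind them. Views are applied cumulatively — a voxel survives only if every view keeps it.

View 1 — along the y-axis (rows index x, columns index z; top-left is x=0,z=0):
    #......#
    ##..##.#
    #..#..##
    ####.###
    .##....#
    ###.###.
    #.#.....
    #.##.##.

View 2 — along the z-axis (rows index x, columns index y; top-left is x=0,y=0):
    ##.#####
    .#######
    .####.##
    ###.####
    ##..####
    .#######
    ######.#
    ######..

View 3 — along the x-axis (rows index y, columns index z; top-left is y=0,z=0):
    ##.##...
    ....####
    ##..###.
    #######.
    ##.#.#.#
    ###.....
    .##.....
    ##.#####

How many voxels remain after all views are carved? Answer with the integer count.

voxel count = 133

full grid |V| = 512
after view 1 [y-axis, 34 of 64 cells solid] → remaining = 272
after view 2 [z-axis, 53 of 64 cells solid] → remaining = 226
after view 3 [x-axis, 37 of 64 cells solid] → remaining = 133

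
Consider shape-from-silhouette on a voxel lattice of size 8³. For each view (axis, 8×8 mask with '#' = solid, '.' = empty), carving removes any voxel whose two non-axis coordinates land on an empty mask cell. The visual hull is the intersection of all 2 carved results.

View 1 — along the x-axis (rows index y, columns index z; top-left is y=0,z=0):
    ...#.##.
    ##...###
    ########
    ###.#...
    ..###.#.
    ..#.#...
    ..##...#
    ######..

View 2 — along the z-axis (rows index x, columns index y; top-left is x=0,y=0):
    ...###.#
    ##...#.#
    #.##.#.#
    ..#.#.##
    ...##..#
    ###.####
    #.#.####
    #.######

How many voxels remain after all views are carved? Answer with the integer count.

remaining voxels: 177

initial block: 8^3 = 512
[1] x-view keeps 35 columns → grid now 280
[2] z-view keeps 40 columns → grid now 177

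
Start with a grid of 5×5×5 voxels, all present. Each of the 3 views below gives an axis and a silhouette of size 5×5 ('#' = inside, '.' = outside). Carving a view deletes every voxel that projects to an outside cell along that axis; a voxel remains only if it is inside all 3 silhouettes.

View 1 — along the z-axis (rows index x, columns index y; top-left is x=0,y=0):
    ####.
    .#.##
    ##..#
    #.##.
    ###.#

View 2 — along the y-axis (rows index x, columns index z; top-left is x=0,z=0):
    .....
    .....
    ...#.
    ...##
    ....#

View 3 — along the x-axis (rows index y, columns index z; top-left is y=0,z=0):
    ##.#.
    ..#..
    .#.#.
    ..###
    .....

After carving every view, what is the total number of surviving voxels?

start: 5×5×5 = 125 voxels
  1. axis=2 (XY plane), |mask|=17  ⇒  voxels=85
  2. axis=1 (XZ plane), |mask|=4  ⇒  voxels=13
  3. axis=0 (YZ plane), |mask|=9  ⇒  voxels=5

|visual hull| = 5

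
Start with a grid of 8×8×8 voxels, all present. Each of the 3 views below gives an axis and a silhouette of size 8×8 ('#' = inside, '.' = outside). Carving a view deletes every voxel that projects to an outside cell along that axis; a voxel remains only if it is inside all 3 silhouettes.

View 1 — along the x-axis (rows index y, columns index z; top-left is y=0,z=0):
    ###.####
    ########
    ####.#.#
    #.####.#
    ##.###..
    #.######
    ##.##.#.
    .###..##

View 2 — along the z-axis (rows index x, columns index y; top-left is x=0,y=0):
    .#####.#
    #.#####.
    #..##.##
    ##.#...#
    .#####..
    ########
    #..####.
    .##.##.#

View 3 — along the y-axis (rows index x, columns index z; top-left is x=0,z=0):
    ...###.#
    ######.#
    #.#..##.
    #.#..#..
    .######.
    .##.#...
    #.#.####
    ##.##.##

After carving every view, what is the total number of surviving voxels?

full grid |V| = 512
step 1: project along x, AND mask (49/64) → |grid| = 392
step 2: project along z, AND mask (44/64) → |grid| = 269
step 3: project along y, AND mask (39/64) → |grid| = 163

remaining voxels: 163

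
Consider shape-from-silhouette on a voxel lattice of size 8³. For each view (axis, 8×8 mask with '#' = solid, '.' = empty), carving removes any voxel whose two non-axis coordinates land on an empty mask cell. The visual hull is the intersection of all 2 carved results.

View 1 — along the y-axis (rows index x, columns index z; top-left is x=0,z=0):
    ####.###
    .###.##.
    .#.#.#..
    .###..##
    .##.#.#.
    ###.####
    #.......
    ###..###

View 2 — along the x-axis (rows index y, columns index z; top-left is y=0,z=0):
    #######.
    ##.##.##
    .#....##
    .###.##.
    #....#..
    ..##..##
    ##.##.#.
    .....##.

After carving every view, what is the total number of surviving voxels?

before carving: 512 voxels (8×8×8)
after view 1 [y-axis, 38 of 64 cells solid] → remaining = 304
after view 2 [x-axis, 34 of 64 cells solid] → remaining = 169

|visual hull| = 169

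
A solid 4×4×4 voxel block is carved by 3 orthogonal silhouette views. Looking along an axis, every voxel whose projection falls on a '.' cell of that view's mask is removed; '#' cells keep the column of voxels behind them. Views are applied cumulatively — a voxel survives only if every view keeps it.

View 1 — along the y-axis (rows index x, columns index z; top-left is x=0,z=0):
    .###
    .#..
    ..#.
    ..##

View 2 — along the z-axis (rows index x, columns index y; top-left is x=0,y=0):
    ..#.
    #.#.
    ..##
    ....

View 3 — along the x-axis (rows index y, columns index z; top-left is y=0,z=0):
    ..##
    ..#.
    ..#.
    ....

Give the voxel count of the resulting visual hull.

before carving: 64 voxels (4×4×4)
[1] y-view keeps 7 columns → grid now 28
[2] z-view keeps 5 columns → grid now 7
[3] x-view keeps 4 columns → grid now 2

2 voxels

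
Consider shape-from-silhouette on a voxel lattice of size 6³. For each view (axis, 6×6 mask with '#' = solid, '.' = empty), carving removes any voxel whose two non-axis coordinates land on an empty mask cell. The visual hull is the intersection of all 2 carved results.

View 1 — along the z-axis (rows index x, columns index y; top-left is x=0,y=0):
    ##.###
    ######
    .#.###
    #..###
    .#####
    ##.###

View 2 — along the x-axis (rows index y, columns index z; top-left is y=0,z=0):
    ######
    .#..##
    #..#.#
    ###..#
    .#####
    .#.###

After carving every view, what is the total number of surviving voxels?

full grid |V| = 216
V1 z: intersect with XY mask (29 set) -- 174 left
V2 x: intersect with YZ mask (25 set) -- 123 left

voxel count = 123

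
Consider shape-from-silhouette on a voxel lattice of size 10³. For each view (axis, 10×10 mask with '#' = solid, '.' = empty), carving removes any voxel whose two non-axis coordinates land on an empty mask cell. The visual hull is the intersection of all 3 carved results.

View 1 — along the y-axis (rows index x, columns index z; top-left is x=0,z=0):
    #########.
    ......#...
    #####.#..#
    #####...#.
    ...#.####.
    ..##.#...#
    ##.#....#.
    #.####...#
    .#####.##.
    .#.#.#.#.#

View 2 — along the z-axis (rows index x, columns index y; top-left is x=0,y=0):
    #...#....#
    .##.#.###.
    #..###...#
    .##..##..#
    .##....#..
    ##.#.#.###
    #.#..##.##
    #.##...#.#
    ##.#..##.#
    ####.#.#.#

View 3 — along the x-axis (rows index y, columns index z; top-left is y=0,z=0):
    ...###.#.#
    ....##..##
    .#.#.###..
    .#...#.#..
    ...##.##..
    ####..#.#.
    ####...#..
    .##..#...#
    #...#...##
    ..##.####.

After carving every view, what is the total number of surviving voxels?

139 voxels

start: 10×10×10 = 1000 voxels
carve view 1 (along y, XZ-mask fill 54/100): 540 voxels remain
carve view 2 (along z, XY-mask fill 53/100): 272 voxels remain
carve view 3 (along x, YZ-mask fill 46/100): 139 voxels remain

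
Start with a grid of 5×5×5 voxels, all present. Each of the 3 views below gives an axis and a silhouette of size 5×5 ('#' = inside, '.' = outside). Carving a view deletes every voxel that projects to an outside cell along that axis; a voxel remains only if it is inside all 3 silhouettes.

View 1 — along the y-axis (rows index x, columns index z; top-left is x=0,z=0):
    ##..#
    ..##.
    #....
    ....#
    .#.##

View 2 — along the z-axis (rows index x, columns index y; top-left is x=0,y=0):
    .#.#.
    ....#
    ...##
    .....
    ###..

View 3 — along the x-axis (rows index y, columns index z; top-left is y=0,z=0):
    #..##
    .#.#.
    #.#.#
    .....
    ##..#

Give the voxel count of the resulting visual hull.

7 voxels

start: 5×5×5 = 125 voxels
V1 y: intersect with XZ mask (10 set) -- 50 left
V2 z: intersect with XY mask (8 set) -- 19 left
V3 x: intersect with YZ mask (11 set) -- 7 left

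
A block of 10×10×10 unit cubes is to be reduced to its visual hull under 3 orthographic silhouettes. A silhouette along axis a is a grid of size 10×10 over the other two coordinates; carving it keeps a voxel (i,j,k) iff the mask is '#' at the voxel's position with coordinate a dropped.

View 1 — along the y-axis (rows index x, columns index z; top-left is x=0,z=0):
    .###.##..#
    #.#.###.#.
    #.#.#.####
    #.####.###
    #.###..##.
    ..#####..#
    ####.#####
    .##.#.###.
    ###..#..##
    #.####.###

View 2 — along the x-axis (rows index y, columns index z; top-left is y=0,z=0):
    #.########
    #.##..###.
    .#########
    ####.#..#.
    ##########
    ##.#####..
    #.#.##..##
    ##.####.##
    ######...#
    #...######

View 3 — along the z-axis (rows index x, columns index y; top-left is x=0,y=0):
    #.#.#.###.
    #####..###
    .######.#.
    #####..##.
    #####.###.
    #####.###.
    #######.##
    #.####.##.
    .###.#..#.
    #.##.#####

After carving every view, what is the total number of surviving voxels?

initial block: 10^3 = 1000
[1] y-view keeps 68 columns → grid now 680
[2] x-view keeps 75 columns → grid now 515
[3] z-view keeps 73 columns → grid now 385

remaining voxels: 385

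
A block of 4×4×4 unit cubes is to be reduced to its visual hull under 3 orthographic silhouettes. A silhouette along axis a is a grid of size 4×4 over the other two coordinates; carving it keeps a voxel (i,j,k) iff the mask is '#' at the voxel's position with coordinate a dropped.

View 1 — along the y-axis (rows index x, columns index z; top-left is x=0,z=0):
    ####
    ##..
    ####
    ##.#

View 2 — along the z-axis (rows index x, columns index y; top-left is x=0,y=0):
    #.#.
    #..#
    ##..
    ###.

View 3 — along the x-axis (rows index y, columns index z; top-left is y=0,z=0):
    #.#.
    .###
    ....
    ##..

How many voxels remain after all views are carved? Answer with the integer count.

voxel count = 13

full grid |V| = 64
[1] y-view keeps 13 columns → grid now 52
[2] z-view keeps 9 columns → grid now 29
[3] x-view keeps 7 columns → grid now 13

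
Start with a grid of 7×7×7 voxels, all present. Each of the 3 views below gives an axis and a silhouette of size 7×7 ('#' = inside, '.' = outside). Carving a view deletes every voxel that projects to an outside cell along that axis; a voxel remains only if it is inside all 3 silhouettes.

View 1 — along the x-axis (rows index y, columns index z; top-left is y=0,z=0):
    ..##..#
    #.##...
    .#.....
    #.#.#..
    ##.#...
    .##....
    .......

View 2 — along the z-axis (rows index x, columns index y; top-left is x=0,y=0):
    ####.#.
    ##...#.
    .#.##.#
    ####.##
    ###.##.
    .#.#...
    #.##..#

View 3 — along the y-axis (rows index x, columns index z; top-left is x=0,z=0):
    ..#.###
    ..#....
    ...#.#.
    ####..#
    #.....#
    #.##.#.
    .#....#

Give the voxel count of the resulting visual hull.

32 voxels

full grid |V| = 343
  1. axis=0 (YZ plane), |mask|=15  ⇒  voxels=105
  2. axis=2 (XY plane), |mask|=29  ⇒  voxels=66
  3. axis=1 (XZ plane), |mask|=20  ⇒  voxels=32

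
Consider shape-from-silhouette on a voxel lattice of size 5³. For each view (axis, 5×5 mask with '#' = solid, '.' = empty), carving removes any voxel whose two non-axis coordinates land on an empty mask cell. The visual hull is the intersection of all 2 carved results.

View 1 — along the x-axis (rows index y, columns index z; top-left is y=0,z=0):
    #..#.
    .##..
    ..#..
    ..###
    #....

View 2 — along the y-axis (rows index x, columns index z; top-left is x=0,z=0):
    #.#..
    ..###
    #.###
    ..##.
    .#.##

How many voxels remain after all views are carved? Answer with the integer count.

remaining voxels: 28

start: 5×5×5 = 125 voxels
V1 x: intersect with YZ mask (9 set) -- 45 left
V2 y: intersect with XZ mask (14 set) -- 28 left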